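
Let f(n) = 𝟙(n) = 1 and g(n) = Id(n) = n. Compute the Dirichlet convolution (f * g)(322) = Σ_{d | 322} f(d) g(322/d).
(𝟙 * Id)(322) = 576

Divisors of 322: [1, 2, 7, 14, 23, 46, 161, 322]. For each d | 322:
  d = 1: 𝟙(1) · Id(322/1) = 1 · 322 = 322
  d = 2: 𝟙(2) · Id(322/2) = 1 · 161 = 161
  d = 7: 𝟙(7) · Id(322/7) = 1 · 46 = 46
  d = 14: 𝟙(14) · Id(322/14) = 1 · 23 = 23
  d = 23: 𝟙(23) · Id(322/23) = 1 · 14 = 14
  d = 46: 𝟙(46) · Id(322/46) = 1 · 7 = 7
  d = 161: 𝟙(161) · Id(322/161) = 1 · 2 = 2
  d = 322: 𝟙(322) · Id(322/322) = 1 · 1 = 1
Summing: (𝟙 * Id)(322) = 322 + 161 + 46 + 23 + 14 + 7 + 2 + 1 = 576.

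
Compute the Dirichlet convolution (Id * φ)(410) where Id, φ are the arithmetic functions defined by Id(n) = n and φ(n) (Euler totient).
(Id * φ)(410) = 2187

Divisors of 410: [1, 2, 5, 10, 41, 82, 205, 410]. For each d | 410:
  d = 1: Id(1) · φ(410/1) = 1 · 160 = 160
  d = 2: Id(2) · φ(410/2) = 2 · 160 = 320
  d = 5: Id(5) · φ(410/5) = 5 · 40 = 200
  d = 10: Id(10) · φ(410/10) = 10 · 40 = 400
  d = 41: Id(41) · φ(410/41) = 41 · 4 = 164
  d = 82: Id(82) · φ(410/82) = 82 · 4 = 328
  d = 205: Id(205) · φ(410/205) = 205 · 1 = 205
  d = 410: Id(410) · φ(410/410) = 410 · 1 = 410
Summing: (Id * φ)(410) = 160 + 320 + 200 + 400 + 164 + 328 + 205 + 410 = 2187.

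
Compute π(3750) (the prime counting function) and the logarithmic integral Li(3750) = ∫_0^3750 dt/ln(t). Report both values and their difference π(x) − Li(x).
π(3750) = 522;  Li(3750) ≈ 535.11;  π(x) − Li(x) ≈ -13.11.

Direct count of primes ≤ 3750 gives π(3750) = 522. Numerical evaluation of the logarithmic integral gives Li(3750) ≈ 535.11. The difference π(x) − Li(x) ≈ -13.11 is typically negative for small/moderate x (Li(x) overestimates), though Littlewood's theorem shows this sign changes infinitely often.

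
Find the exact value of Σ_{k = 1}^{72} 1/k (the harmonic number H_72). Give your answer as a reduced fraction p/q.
H_72 = 9112469359293533278712889630349/1874681189225708508850515710400

Direct summation: H_72 = 1 + 1/2 + ... + 1/72. The least common denominator is lcm(1, ..., 72) = 5624043567677125526551547131200; over this denominator the numerator is 5624043567677125526551547131200 + 2812021783838562763275773565600 + 1874681189225708508850515710400 + 1406010891919281381637886782800 + 1124808713535425105310309426240 + 937340594612854254425257855200 + 803434795382446503793078161600 + 703005445959640690818943391400 + 624893729741902836283505236800 + 562404356767712552655154713120 + 511276687970647775141049739200 + 468670297306427127212628927600 + 432618735975163502042426702400 + 401717397691223251896539080800 + 374936237845141701770103142080 + 351502722979820345409471695700 + 330826092216301501561855713600 + 312446864870951418141752618400 + 296002293035638185607976164800 + 281202178383856276327577356560 + 267811598460815501264359387200 + 255638343985323887570524869600 + 244523633377266327241371614400 + 234335148653213563606314463800 + 224961742707085021062061885248 + 216309367987581751021213351200 + 208297909913967612094501745600 + 200858698845611625948269540400 + 193932536816452604363846452800 + 187468118922570850885051571040 + 181420760247649210533920875200 + 175751361489910172704735847850 + 170425562656882591713683246400 + 165413046108150750780927856800 + 160686959076489300758615632320 + 156223432435475709070876309200 + 152001177504787176393285057600 + 148001146517819092803988082400 + 144206245325054500680808900800 + 140601089191928138163788678280 + 137171794333588427476867003200 + 133905799230407750632179693600 + 130791710876212221547710398400 + 127819171992661943785262434800 + 124978745948380567256701047360 + 122261816688633163620685807200 + 119660501439938840990458449600 + 117167574326606781803157231900 + 114776399340349500541868308800 + 112480871353542510531030942624 + 110275364072100500520618571200 + 108154683993790875510606675600 + 106114029578813689180217870400 + 104148954956983806047250872800 + 102255337594129555028209947840 + 100429349422805812974134770200 + 98667431011879395202658721600 + 96966268408226302181923226400 + 95322772333510602144941476800 + 93734059461285425442525785520 + 92197435535690582402484379200 + 90710380123824605266960437600 + 89270532820271833754786462400 + 87875680744955086352367923925 + 86523747195032700408485340480 + 85212781328441295856841623200 + 83940948771300380993306673600 + 82706523054075375390463928400 + 81507877792422109080457204800 + 80343479538244650379307816160 + 79211881234889091923261227200 + 78111716217737854535438154600 = 27337408077880599836138668891047, so H_72 = 27337408077880599836138668891047/5624043567677125526551547131200; reducing by gcd(27337408077880599836138668891047, 5624043567677125526551547131200) = 3 gives 9112469359293533278712889630349/1874681189225708508850515710400 ≈ 4.86081. (The PNT-adjacent estimate ln(72) + γ ≈ 4.85388 matches within O(1/n).)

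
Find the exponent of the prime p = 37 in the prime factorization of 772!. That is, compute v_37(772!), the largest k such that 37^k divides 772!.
v_37(772!) = 20

Legendre's formula: v_p(n!) = Σ_{k ≥ 1} ⌊n / p^k⌋. For p = 37, n = 772, the terms are:
  ⌊772/37^1⌋ = ⌊772/37⌋ = 20
(the next term ⌊772/37^2⌋ = 0, terminating the sum). Summing: v_37(772!) = 20 = 20.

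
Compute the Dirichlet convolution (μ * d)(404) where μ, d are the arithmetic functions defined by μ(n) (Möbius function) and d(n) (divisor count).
(μ * d)(404) = 1

Divisors of 404: [1, 2, 4, 101, 202, 404]. For each d | 404:
  d = 1: μ(1) · d(404/1) = 1 · 6 = 6
  d = 2: μ(2) · d(404/2) = -1 · 4 = -4
  d = 4: μ(4) · d(404/4) = 0 · 2 = 0
  d = 101: μ(101) · d(404/101) = -1 · 3 = -3
  d = 202: μ(202) · d(404/202) = 1 · 2 = 2
  d = 404: μ(404) · d(404/404) = 0 · 1 = 0
Summing: (μ * d)(404) = 6 + -4 + 0 + -3 + 2 + 0 = 1.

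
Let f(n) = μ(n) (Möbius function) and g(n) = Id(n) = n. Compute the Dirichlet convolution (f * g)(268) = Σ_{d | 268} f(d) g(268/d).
(μ * Id)(268) = 132

Divisors of 268: [1, 2, 4, 67, 134, 268]. For each d | 268:
  d = 1: μ(1) · Id(268/1) = 1 · 268 = 268
  d = 2: μ(2) · Id(268/2) = -1 · 134 = -134
  d = 4: μ(4) · Id(268/4) = 0 · 67 = 0
  d = 67: μ(67) · Id(268/67) = -1 · 4 = -4
  d = 134: μ(134) · Id(268/134) = 1 · 2 = 2
  d = 268: μ(268) · Id(268/268) = 0 · 1 = 0
Summing: (μ * Id)(268) = 268 + -134 + 0 + -4 + 2 + 0 = 132.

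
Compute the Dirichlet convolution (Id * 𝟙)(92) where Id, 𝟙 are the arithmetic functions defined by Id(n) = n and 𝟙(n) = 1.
(Id * 𝟙)(92) = 168

Divisors of 92: [1, 2, 4, 23, 46, 92]. For each d | 92:
  d = 1: Id(1) · 𝟙(92/1) = 1 · 1 = 1
  d = 2: Id(2) · 𝟙(92/2) = 2 · 1 = 2
  d = 4: Id(4) · 𝟙(92/4) = 4 · 1 = 4
  d = 23: Id(23) · 𝟙(92/23) = 23 · 1 = 23
  d = 46: Id(46) · 𝟙(92/46) = 46 · 1 = 46
  d = 92: Id(92) · 𝟙(92/92) = 92 · 1 = 92
Summing: (Id * 𝟙)(92) = 1 + 2 + 4 + 23 + 46 + 92 = 168.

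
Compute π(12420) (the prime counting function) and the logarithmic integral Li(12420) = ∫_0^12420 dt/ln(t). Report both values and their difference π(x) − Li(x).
π(12420) = 1482;  Li(12420) ≈ 1505.73;  π(x) − Li(x) ≈ -23.73.

Direct count of primes ≤ 12420 gives π(12420) = 1482. Numerical evaluation of the logarithmic integral gives Li(12420) ≈ 1505.73. The difference π(x) − Li(x) ≈ -23.73 is typically negative for small/moderate x (Li(x) overestimates), though Littlewood's theorem shows this sign changes infinitely often.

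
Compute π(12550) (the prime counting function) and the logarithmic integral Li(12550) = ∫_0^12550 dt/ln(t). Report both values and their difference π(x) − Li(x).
π(12550) = 1499;  Li(12550) ≈ 1519.52;  π(x) − Li(x) ≈ -20.52.

Direct count of primes ≤ 12550 gives π(12550) = 1499. Numerical evaluation of the logarithmic integral gives Li(12550) ≈ 1519.52. The difference π(x) − Li(x) ≈ -20.52 is typically negative for small/moderate x (Li(x) overestimates), though Littlewood's theorem shows this sign changes infinitely often.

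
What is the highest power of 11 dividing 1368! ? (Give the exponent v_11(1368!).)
v_11(1368!) = 136

Legendre's formula: v_p(n!) = Σ_{k ≥ 1} ⌊n / p^k⌋. For p = 11, n = 1368, the terms are:
  ⌊1368/11^1⌋ = ⌊1368/11⌋ = 124
  ⌊1368/11^2⌋ = ⌊1368/121⌋ = 11
  ⌊1368/11^3⌋ = ⌊1368/1331⌋ = 1
(the next term ⌊1368/11^4⌋ = 0, terminating the sum). Summing: v_11(1368!) = 124 + 11 + 1 = 136.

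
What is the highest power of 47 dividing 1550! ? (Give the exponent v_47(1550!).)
v_47(1550!) = 32

Legendre's formula: v_p(n!) = Σ_{k ≥ 1} ⌊n / p^k⌋. For p = 47, n = 1550, the terms are:
  ⌊1550/47^1⌋ = ⌊1550/47⌋ = 32
(the next term ⌊1550/47^2⌋ = 0, terminating the sum). Summing: v_47(1550!) = 32 = 32.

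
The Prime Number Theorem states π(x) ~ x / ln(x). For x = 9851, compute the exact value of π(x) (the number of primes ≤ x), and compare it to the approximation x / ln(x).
π(9851) = 1215;  x/ln(x) ≈ 1071.30;  relative error ≈ 11.83%.

Directly count primes up to 9851: π(9851) = 1215. The PNT approximation gives 9851/ln(9851) ≈ 9851/9.19533 ≈ 1071.30. Relative error (π(x) − x/ln(x)) / π(x) ≈ 11.83%; the approximation is known to undercount slightly (Li(x) is a better estimate).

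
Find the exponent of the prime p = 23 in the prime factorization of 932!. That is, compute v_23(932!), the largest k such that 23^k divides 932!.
v_23(932!) = 41

Legendre's formula: v_p(n!) = Σ_{k ≥ 1} ⌊n / p^k⌋. For p = 23, n = 932, the terms are:
  ⌊932/23^1⌋ = ⌊932/23⌋ = 40
  ⌊932/23^2⌋ = ⌊932/529⌋ = 1
(the next term ⌊932/23^3⌋ = 0, terminating the sum). Summing: v_23(932!) = 40 + 1 = 41.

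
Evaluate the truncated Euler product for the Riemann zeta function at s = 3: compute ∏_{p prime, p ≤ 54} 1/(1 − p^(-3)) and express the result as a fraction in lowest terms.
∏ = 16238292364256237331040396846411171054751/13509219810297755163480275884866445246464

The primes p ≤ 54 are [2, 3, 5, 7, 11, 13, 17, 19, 23, 29, 31, 37, 41, 43, 47, 53]. For each prime, (1 − 1/p^3)^(-1) = p^3 / (p^3 − 1). The product is (1 − 1/2^3)^(-1), (1 − 1/3^3)^(-1), (1 − 1/5^3)^(-1), (1 − 1/7^3)^(-1), (1 − 1/11^3)^(-1), (1 − 1/13^3)^(-1), (1 − 1/17^3)^(-1), (1 − 1/19^3)^(-1), (1 − 1/23^3)^(-1), (1 − 1/29^3)^(-1), (1 − 1/31^3)^(-1), (1 − 1/37^3)^(-1), (1 − 1/41^3)^(-1), (1 − 1/43^3)^(-1), (1 − 1/47^3)^(-1), (1 − 1/53^3)^(-1) = ∏ p^3 / (p^3 − 1) = 16238292364256237331040396846411171054751/13509219810297755163480275884866445246464.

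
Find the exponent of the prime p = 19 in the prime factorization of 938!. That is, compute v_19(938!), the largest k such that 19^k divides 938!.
v_19(938!) = 51

Legendre's formula: v_p(n!) = Σ_{k ≥ 1} ⌊n / p^k⌋. For p = 19, n = 938, the terms are:
  ⌊938/19^1⌋ = ⌊938/19⌋ = 49
  ⌊938/19^2⌋ = ⌊938/361⌋ = 2
(the next term ⌊938/19^3⌋ = 0, terminating the sum). Summing: v_19(938!) = 49 + 2 = 51.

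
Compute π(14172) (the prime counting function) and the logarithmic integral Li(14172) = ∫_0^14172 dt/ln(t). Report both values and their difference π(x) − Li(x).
π(14172) = 1667;  Li(14172) ≈ 1690.26;  π(x) − Li(x) ≈ -23.26.

Direct count of primes ≤ 14172 gives π(14172) = 1667. Numerical evaluation of the logarithmic integral gives Li(14172) ≈ 1690.26. The difference π(x) − Li(x) ≈ -23.26 is typically negative for small/moderate x (Li(x) overestimates), though Littlewood's theorem shows this sign changes infinitely often.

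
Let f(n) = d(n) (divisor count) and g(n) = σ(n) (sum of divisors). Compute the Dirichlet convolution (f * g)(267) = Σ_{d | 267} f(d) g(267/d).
(d * σ)(267) = 552

Divisors of 267: [1, 3, 89, 267]. For each d | 267:
  d = 1: d(1) · σ(267/1) = 1 · 360 = 360
  d = 3: d(3) · σ(267/3) = 2 · 90 = 180
  d = 89: d(89) · σ(267/89) = 2 · 4 = 8
  d = 267: d(267) · σ(267/267) = 4 · 1 = 4
Summing: (d * σ)(267) = 360 + 180 + 8 + 4 = 552.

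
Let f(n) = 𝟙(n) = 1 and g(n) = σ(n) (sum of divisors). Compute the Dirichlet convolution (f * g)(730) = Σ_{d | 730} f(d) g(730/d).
(𝟙 * σ)(730) = 2100

Divisors of 730: [1, 2, 5, 10, 73, 146, 365, 730]. For each d | 730:
  d = 1: 𝟙(1) · σ(730/1) = 1 · 1332 = 1332
  d = 2: 𝟙(2) · σ(730/2) = 1 · 444 = 444
  d = 5: 𝟙(5) · σ(730/5) = 1 · 222 = 222
  d = 10: 𝟙(10) · σ(730/10) = 1 · 74 = 74
  d = 73: 𝟙(73) · σ(730/73) = 1 · 18 = 18
  d = 146: 𝟙(146) · σ(730/146) = 1 · 6 = 6
  d = 365: 𝟙(365) · σ(730/365) = 1 · 3 = 3
  d = 730: 𝟙(730) · σ(730/730) = 1 · 1 = 1
Summing: (𝟙 * σ)(730) = 1332 + 444 + 222 + 74 + 18 + 6 + 3 + 1 = 2100.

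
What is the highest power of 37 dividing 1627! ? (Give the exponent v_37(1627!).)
v_37(1627!) = 44

Legendre's formula: v_p(n!) = Σ_{k ≥ 1} ⌊n / p^k⌋. For p = 37, n = 1627, the terms are:
  ⌊1627/37^1⌋ = ⌊1627/37⌋ = 43
  ⌊1627/37^2⌋ = ⌊1627/1369⌋ = 1
(the next term ⌊1627/37^3⌋ = 0, terminating the sum). Summing: v_37(1627!) = 43 + 1 = 44.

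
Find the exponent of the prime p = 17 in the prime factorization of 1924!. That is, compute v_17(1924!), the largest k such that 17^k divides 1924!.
v_17(1924!) = 119

Legendre's formula: v_p(n!) = Σ_{k ≥ 1} ⌊n / p^k⌋. For p = 17, n = 1924, the terms are:
  ⌊1924/17^1⌋ = ⌊1924/17⌋ = 113
  ⌊1924/17^2⌋ = ⌊1924/289⌋ = 6
(the next term ⌊1924/17^3⌋ = 0, terminating the sum). Summing: v_17(1924!) = 113 + 6 = 119.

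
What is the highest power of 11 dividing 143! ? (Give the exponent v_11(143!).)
v_11(143!) = 14

Legendre's formula: v_p(n!) = Σ_{k ≥ 1} ⌊n / p^k⌋. For p = 11, n = 143, the terms are:
  ⌊143/11^1⌋ = ⌊143/11⌋ = 13
  ⌊143/11^2⌋ = ⌊143/121⌋ = 1
(the next term ⌊143/11^3⌋ = 0, terminating the sum). Summing: v_11(143!) = 13 + 1 = 14.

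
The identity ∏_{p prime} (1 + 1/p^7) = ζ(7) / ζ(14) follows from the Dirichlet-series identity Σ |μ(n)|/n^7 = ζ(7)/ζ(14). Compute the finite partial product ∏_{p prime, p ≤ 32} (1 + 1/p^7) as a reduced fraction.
∏ = 45636384576315690080929715569674882079693135504462522074208731086848/45261280733327250662945753058202857554009606630517518569698816246875

The primes p ≤ 32 are [2, 3, 5, 7, 11, 13, 17, 19, 23, 29, 31]. For each, (1 + 1/p^7) = (p^7 + 1)/p^7. Multiplying these fractions over p ∈ [2, 3, 5, 7, 11, 13, 17, 19, 23, 29, 31] gives 45636384576315690080929715569674882079693135504462522074208731086848/45261280733327250662945753058202857554009606630517518569698816246875. (In the limit P → ∞ this tends to ζ(7)/ζ(14).)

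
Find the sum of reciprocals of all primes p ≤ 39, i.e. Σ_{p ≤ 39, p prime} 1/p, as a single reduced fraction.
Σ 1/p = 11819186711467/7420738134810

π(39) = 12, so the primes ≤ 39 are [2, 3, 5, 7, 11, 13, 17, 19, 23, 29, 31, 37]. Summing 1/p over these primes: 11819186711467/7420738134810 ≈ 1.5927. Mertens estimate ln ln(39) + 0.2615 ≈ 1.5599.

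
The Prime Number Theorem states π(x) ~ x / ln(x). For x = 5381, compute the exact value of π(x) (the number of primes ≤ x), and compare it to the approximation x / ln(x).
π(5381) = 709;  x/ln(x) ≈ 626.38;  relative error ≈ 11.65%.

Directly count primes up to 5381: π(5381) = 709. The PNT approximation gives 5381/ln(5381) ≈ 5381/8.59063 ≈ 626.38. Relative error (π(x) − x/ln(x)) / π(x) ≈ 11.65%; the approximation is known to undercount slightly (Li(x) is a better estimate).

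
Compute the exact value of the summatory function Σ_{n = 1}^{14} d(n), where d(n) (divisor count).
Σ_{n ≤ 14} d(n) = 41

Compute d(n) for each 1 ≤ n ≤ 14: d(1) = 1, d(2) = 2, d(3) = 2, d(4) = 3, d(5) = 2, d(6) = 4, d(7) = 2, d(8) = 4, d(9) = 3, d(10) = 4, d(11) = 2, d(12) = 6, d(13) = 2, d(14) = 4. Summing all 14 values: 41. (Dirichlet's divisor formula: Σ_{n ≤ x} d(n) = x ln(x) + (2γ − 1) x + O(√x). For x = 14, the asymptotic estimate is ≈ 39.11.)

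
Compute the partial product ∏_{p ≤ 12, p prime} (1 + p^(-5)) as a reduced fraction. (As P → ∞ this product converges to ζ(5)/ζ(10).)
∏ = 651742119928/629159540625

The primes p ≤ 12 are [2, 3, 5, 7, 11]. For each, (1 + 1/p^5) = (p^5 + 1)/p^5. Multiplying these fractions over p ∈ [2, 3, 5, 7, 11] gives 651742119928/629159540625. (In the limit P → ∞ this tends to ζ(5)/ζ(10).)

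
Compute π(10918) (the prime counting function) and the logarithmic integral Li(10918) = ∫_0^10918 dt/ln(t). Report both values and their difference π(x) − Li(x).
π(10918) = 1327;  Li(10918) ≈ 1345.33;  π(x) − Li(x) ≈ -18.33.

Direct count of primes ≤ 10918 gives π(10918) = 1327. Numerical evaluation of the logarithmic integral gives Li(10918) ≈ 1345.33. The difference π(x) − Li(x) ≈ -18.33 is typically negative for small/moderate x (Li(x) overestimates), though Littlewood's theorem shows this sign changes infinitely often.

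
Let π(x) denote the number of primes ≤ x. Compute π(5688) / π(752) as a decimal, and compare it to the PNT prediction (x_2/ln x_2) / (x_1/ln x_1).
π(5688)/π(752) = 748/133 ≈ 5.6241;  PNT prediction ≈ 5.7937.

π(752) = 133 and π(5688) = 748, so π(5688)/π(752) ≈ 5.6241. The PNT-predicted ratio is (5688/ln(5688)) / (752/ln(752)) ≈ 5.7937. The two agree to within a few percent, as expected.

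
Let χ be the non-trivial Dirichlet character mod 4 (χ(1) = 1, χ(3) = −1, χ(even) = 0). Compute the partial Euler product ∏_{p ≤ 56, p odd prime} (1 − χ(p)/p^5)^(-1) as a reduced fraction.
∏ = 241552412610573346540717288090615330738043013683948985221451329316738054554305/242484077809603940117660402752750309983134701869309180441833184178683110227968

The odd primes p ≤ 56 are [3, 5, 7, 11, 13, 17, 19, 23, 29, 31, 37, 41, 43, 47, 53]. For each, χ(p) = 1 if p ≡ 1 mod 4, χ(p) = −1 if p ≡ 3 mod 4. Taking (1 − χ(p)/p^5)^(-1) = p^5/(p^5 − χ(p)): (1 − (-1)/3^5)^(-1) · (1 − (1)/5^5)^(-1) · (1 − (-1)/7^5)^(-1) · (1 − (-1)/11^5)^(-1) · (1 − (1)/13^5)^(-1) · (1 − (1)/17^5)^(-1) · (1 − (-1)/19^5)^(-1) · (1 − (-1)/23^5)^(-1) · (1 − (1)/29^5)^(-1) · (1 − (-1)/31^5)^(-1) · (1 − (1)/37^5)^(-1) · (1 − (1)/41^5)^(-1) · (1 − (-1)/43^5)^(-1) · (1 − (-1)/47^5)^(-1) · (1 − (1)/53^5)^(-1) = 241552412610573346540717288090615330738043013683948985221451329316738054554305/242484077809603940117660402752750309983134701869309180441833184178683110227968.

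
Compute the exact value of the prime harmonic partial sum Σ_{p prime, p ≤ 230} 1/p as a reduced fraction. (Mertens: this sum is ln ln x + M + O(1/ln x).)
Σ 1/p = 37527519788898476695193360507423991967783840502510585362878348092116031948860199524739442233/19078266889580195013601891820992757757219839668357012055907516904309700014933909014729740190

π(230) = 50, so the primes ≤ 230 are [2, 3, 5, 7, 11, 13, 17, 19, 23, 29, 31, 37, 41, 43, 47, 53, 59, 61, 67, 71, 73, 79, 83, 89, 97, 101, 103, 107, 109, 113, 127, 131, 137, 139, 149, 151, 157, 163, 167, 173, 179, 181, 191, 193, 197, 199, 211, 223, 227, 229]. Summing 1/p over these primes: 37527519788898476695193360507423991967783840502510585362878348092116031948860199524739442233/19078266889580195013601891820992757757219839668357012055907516904309700014933909014729740190 ≈ 1.9670. Mertens estimate ln ln(230) + 0.2615 ≈ 1.9549.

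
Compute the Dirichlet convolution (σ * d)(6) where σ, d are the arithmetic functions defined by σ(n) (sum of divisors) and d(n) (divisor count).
(σ * d)(6) = 30

Divisors of 6: [1, 2, 3, 6]. For each d | 6:
  d = 1: σ(1) · d(6/1) = 1 · 4 = 4
  d = 2: σ(2) · d(6/2) = 3 · 2 = 6
  d = 3: σ(3) · d(6/3) = 4 · 2 = 8
  d = 6: σ(6) · d(6/6) = 12 · 1 = 12
Summing: (σ * d)(6) = 4 + 6 + 8 + 12 = 30.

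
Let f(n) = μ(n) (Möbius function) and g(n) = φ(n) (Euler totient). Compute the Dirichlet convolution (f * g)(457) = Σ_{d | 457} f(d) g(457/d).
(μ * φ)(457) = 455

Divisors of 457: [1, 457]. For each d | 457:
  d = 1: μ(1) · φ(457/1) = 1 · 456 = 456
  d = 457: μ(457) · φ(457/457) = -1 · 1 = -1
Summing: (μ * φ)(457) = 456 + -1 = 455.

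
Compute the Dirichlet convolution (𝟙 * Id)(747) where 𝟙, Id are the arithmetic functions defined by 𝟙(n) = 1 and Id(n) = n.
(𝟙 * Id)(747) = 1092

Divisors of 747: [1, 3, 9, 83, 249, 747]. For each d | 747:
  d = 1: 𝟙(1) · Id(747/1) = 1 · 747 = 747
  d = 3: 𝟙(3) · Id(747/3) = 1 · 249 = 249
  d = 9: 𝟙(9) · Id(747/9) = 1 · 83 = 83
  d = 83: 𝟙(83) · Id(747/83) = 1 · 9 = 9
  d = 249: 𝟙(249) · Id(747/249) = 1 · 3 = 3
  d = 747: 𝟙(747) · Id(747/747) = 1 · 1 = 1
Summing: (𝟙 * Id)(747) = 747 + 249 + 83 + 9 + 3 + 1 = 1092.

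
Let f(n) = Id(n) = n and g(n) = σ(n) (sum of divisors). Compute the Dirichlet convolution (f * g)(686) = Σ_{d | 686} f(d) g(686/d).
(Id * σ)(686) = 7670

Divisors of 686: [1, 2, 7, 14, 49, 98, 343, 686]. For each d | 686:
  d = 1: Id(1) · σ(686/1) = 1 · 1200 = 1200
  d = 2: Id(2) · σ(686/2) = 2 · 400 = 800
  d = 7: Id(7) · σ(686/7) = 7 · 171 = 1197
  d = 14: Id(14) · σ(686/14) = 14 · 57 = 798
  d = 49: Id(49) · σ(686/49) = 49 · 24 = 1176
  d = 98: Id(98) · σ(686/98) = 98 · 8 = 784
  d = 343: Id(343) · σ(686/343) = 343 · 3 = 1029
  d = 686: Id(686) · σ(686/686) = 686 · 1 = 686
Summing: (Id * σ)(686) = 1200 + 800 + 1197 + 798 + 1176 + 784 + 1029 + 686 = 7670.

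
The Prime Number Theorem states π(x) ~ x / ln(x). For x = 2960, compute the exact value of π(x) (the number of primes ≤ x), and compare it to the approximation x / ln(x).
π(2960) = 426;  x/ln(x) ≈ 370.33;  relative error ≈ 13.07%.

Directly count primes up to 2960: π(2960) = 426. The PNT approximation gives 2960/ln(2960) ≈ 2960/7.99294 ≈ 370.33. Relative error (π(x) − x/ln(x)) / π(x) ≈ 13.07%; the approximation is known to undercount slightly (Li(x) is a better estimate).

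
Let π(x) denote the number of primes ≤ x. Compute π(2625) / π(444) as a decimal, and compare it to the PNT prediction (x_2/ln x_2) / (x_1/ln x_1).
π(2625)/π(444) = 381/86 ≈ 4.4302;  PNT prediction ≈ 4.5777.

π(444) = 86 and π(2625) = 381, so π(2625)/π(444) ≈ 4.4302. The PNT-predicted ratio is (2625/ln(2625)) / (444/ln(444)) ≈ 4.5777. The two agree to within a few percent, as expected.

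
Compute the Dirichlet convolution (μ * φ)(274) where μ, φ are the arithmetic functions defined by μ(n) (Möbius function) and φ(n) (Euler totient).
(μ * φ)(274) = 0

Divisors of 274: [1, 2, 137, 274]. For each d | 274:
  d = 1: μ(1) · φ(274/1) = 1 · 136 = 136
  d = 2: μ(2) · φ(274/2) = -1 · 136 = -136
  d = 137: μ(137) · φ(274/137) = -1 · 1 = -1
  d = 274: μ(274) · φ(274/274) = 1 · 1 = 1
Summing: (μ * φ)(274) = 136 + -136 + -1 + 1 = 0.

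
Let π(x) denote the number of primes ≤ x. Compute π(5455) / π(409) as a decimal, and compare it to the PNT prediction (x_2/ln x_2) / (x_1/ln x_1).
π(5455)/π(409) = 721/80 ≈ 9.0125;  PNT prediction ≈ 9.3218.

π(409) = 80 and π(5455) = 721, so π(5455)/π(409) ≈ 9.0125. The PNT-predicted ratio is (5455/ln(5455)) / (409/ln(409)) ≈ 9.3218. The two agree to within a few percent, as expected.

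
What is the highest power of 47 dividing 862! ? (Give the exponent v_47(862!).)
v_47(862!) = 18

Legendre's formula: v_p(n!) = Σ_{k ≥ 1} ⌊n / p^k⌋. For p = 47, n = 862, the terms are:
  ⌊862/47^1⌋ = ⌊862/47⌋ = 18
(the next term ⌊862/47^2⌋ = 0, terminating the sum). Summing: v_47(862!) = 18 = 18.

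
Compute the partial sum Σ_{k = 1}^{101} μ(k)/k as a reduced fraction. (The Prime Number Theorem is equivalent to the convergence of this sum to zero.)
Σ μ(k)/k = 823965756623769369265289008893453993/38810394059749560150010552813417893845

Values of μ(k) for 1 ≤ k ≤ 101: μ(1) = 1, μ(2) = -1, μ(3) = -1, μ(5) = -1, μ(6) = 1, μ(7) = -1, μ(10) = 1, μ(11) = -1, μ(13) = -1, μ(14) = 1, μ(15) = 1, μ(17) = -1, μ(19) = -1, μ(21) = 1, μ(22) = 1, μ(23) = -1, μ(26) = 1, μ(29) = -1, μ(30) = -1, μ(31) = -1, μ(33) = 1, μ(34) = 1, μ(35) = 1, μ(37) = -1, μ(38) = 1, μ(39) = 1, μ(41) = -1, μ(42) = -1, μ(43) = -1, μ(46) = 1, μ(47) = -1, μ(51) = 1, μ(53) = -1, μ(55) = 1, μ(57) = 1, μ(58) = 1, μ(59) = -1, μ(61) = -1, μ(62) = 1, μ(65) = 1, μ(66) = -1, μ(67) = -1, μ(69) = 1, μ(70) = -1, μ(71) = -1, μ(73) = -1, μ(74) = 1, μ(77) = 1, μ(78) = -1, μ(79) = -1, μ(82) = 1, μ(83) = -1, μ(85) = 1, μ(86) = 1, μ(87) = 1, μ(89) = -1, μ(91) = 1, μ(93) = 1, μ(94) = 1, μ(95) = 1, μ(97) = -1, μ(101) = -1, with μ = 0 on non-squarefree integers. Summing μ(k)/k for k where μ(k) ≠ 0 gives 823965756623769369265289008893453993/38810394059749560150010552813417893845 ≈ 0.0212. (PNT ⟺ this sum → 0 as n → ∞.)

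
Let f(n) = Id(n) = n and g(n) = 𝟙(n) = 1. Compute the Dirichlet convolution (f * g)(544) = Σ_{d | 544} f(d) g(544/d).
(Id * 𝟙)(544) = 1134

Divisors of 544: [1, 2, 4, 8, 16, 17, 32, 34, 68, 136, 272, 544]. For each d | 544:
  d = 1: Id(1) · 𝟙(544/1) = 1 · 1 = 1
  d = 2: Id(2) · 𝟙(544/2) = 2 · 1 = 2
  d = 4: Id(4) · 𝟙(544/4) = 4 · 1 = 4
  d = 8: Id(8) · 𝟙(544/8) = 8 · 1 = 8
  d = 16: Id(16) · 𝟙(544/16) = 16 · 1 = 16
  d = 17: Id(17) · 𝟙(544/17) = 17 · 1 = 17
  d = 32: Id(32) · 𝟙(544/32) = 32 · 1 = 32
  d = 34: Id(34) · 𝟙(544/34) = 34 · 1 = 34
  d = 68: Id(68) · 𝟙(544/68) = 68 · 1 = 68
  d = 136: Id(136) · 𝟙(544/136) = 136 · 1 = 136
  d = 272: Id(272) · 𝟙(544/272) = 272 · 1 = 272
  d = 544: Id(544) · 𝟙(544/544) = 544 · 1 = 544
Summing: (Id * 𝟙)(544) = 1 + 2 + 4 + 8 + 16 + 17 + 32 + 34 + 68 + 136 + 272 + 544 = 1134.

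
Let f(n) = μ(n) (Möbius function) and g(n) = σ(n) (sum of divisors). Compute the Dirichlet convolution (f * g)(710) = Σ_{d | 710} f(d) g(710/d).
(μ * σ)(710) = 710

Divisors of 710: [1, 2, 5, 10, 71, 142, 355, 710]. For each d | 710:
  d = 1: μ(1) · σ(710/1) = 1 · 1296 = 1296
  d = 2: μ(2) · σ(710/2) = -1 · 432 = -432
  d = 5: μ(5) · σ(710/5) = -1 · 216 = -216
  d = 10: μ(10) · σ(710/10) = 1 · 72 = 72
  d = 71: μ(71) · σ(710/71) = -1 · 18 = -18
  d = 142: μ(142) · σ(710/142) = 1 · 6 = 6
  d = 355: μ(355) · σ(710/355) = 1 · 3 = 3
  d = 710: μ(710) · σ(710/710) = -1 · 1 = -1
Summing: (μ * σ)(710) = 1296 + -432 + -216 + 72 + -18 + 6 + 3 + -1 = 710.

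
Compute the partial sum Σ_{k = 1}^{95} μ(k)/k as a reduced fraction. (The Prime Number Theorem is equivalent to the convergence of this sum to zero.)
Σ μ(k)/k = 164165993590198279544427554326659/3961456982724258461775089600226385

Values of μ(k) for 1 ≤ k ≤ 95: μ(1) = 1, μ(2) = -1, μ(3) = -1, μ(5) = -1, μ(6) = 1, μ(7) = -1, μ(10) = 1, μ(11) = -1, μ(13) = -1, μ(14) = 1, μ(15) = 1, μ(17) = -1, μ(19) = -1, μ(21) = 1, μ(22) = 1, μ(23) = -1, μ(26) = 1, μ(29) = -1, μ(30) = -1, μ(31) = -1, μ(33) = 1, μ(34) = 1, μ(35) = 1, μ(37) = -1, μ(38) = 1, μ(39) = 1, μ(41) = -1, μ(42) = -1, μ(43) = -1, μ(46) = 1, μ(47) = -1, μ(51) = 1, μ(53) = -1, μ(55) = 1, μ(57) = 1, μ(58) = 1, μ(59) = -1, μ(61) = -1, μ(62) = 1, μ(65) = 1, μ(66) = -1, μ(67) = -1, μ(69) = 1, μ(70) = -1, μ(71) = -1, μ(73) = -1, μ(74) = 1, μ(77) = 1, μ(78) = -1, μ(79) = -1, μ(82) = 1, μ(83) = -1, μ(85) = 1, μ(86) = 1, μ(87) = 1, μ(89) = -1, μ(91) = 1, μ(93) = 1, μ(94) = 1, μ(95) = 1, with μ = 0 on non-squarefree integers. Summing μ(k)/k for k where μ(k) ≠ 0 gives 164165993590198279544427554326659/3961456982724258461775089600226385 ≈ 0.0414. (PNT ⟺ this sum → 0 as n → ∞.)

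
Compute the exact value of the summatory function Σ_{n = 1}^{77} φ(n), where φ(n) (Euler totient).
Σ_{n ≤ 77} φ(n) = 1832

Compute φ(n) for each 1 ≤ n ≤ 77: φ(1) = 1, φ(2) = 1, φ(3) = 2, φ(4) = 2, φ(5) = 4, φ(6) = 2, φ(7) = 6, φ(8) = 4, φ(9) = 6, φ(10) = 4, φ(11) = 10, φ(12) = 4, φ(13) = 12, φ(14) = 6, φ(15) = 8, φ(16) = 8, φ(17) = 16, φ(18) = 6, φ(19) = 18, φ(20) = 8, φ(21) = 12, φ(22) = 10, φ(23) = 22, φ(24) = 8, φ(25) = 20, φ(26) = 12, φ(27) = 18, φ(28) = 12, φ(29) = 28, φ(30) = 8, φ(31) = 30, φ(32) = 16, φ(33) = 20, φ(34) = 16, φ(35) = 24, φ(36) = 12, φ(37) = 36, φ(38) = 18, φ(39) = 24, φ(40) = 16, φ(41) = 40, φ(42) = 12, φ(43) = 42, φ(44) = 20, φ(45) = 24, φ(46) = 22, φ(47) = 46, φ(48) = 16, φ(49) = 42, φ(50) = 20, φ(51) = 32, φ(52) = 24, φ(53) = 52, φ(54) = 18, φ(55) = 40, φ(56) = 24, φ(57) = 36, φ(58) = 28, φ(59) = 58, φ(60) = 16, φ(61) = 60, φ(62) = 30, φ(63) = 36, φ(64) = 32, φ(65) = 48, φ(66) = 20, φ(67) = 66, φ(68) = 32, φ(69) = 44, φ(70) = 24, φ(71) = 70, φ(72) = 24, φ(73) = 72, φ(74) = 36, φ(75) = 40, φ(76) = 36, φ(77) = 60. Summing all 77 values: 1832. (Average order: Σ_{n ≤ x} φ(n) ~ (3/π²) x². For x = 77, (3/π²)·77² ≈ 1802.20.)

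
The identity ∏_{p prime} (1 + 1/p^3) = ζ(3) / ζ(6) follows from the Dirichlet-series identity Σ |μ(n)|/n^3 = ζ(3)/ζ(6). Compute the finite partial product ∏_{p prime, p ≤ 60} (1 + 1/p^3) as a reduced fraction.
∏ = 49015348118957287693667429084900240520118272/41484639097894743448712899010350912764324083

The primes p ≤ 60 are [2, 3, 5, 7, 11, 13, 17, 19, 23, 29, 31, 37, 41, 43, 47, 53, 59]. For each, (1 + 1/p^3) = (p^3 + 1)/p^3. Multiplying these fractions over p ∈ [2, 3, 5, 7, 11, 13, 17, 19, 23, 29, 31, 37, 41, 43, 47, 53, 59] gives 49015348118957287693667429084900240520118272/41484639097894743448712899010350912764324083. (In the limit P → ∞ this tends to ζ(3)/ζ(6).)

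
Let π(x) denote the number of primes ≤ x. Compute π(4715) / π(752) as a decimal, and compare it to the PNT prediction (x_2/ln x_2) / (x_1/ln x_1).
π(4715)/π(752) = 635/133 ≈ 4.7744;  PNT prediction ≈ 4.9092.

π(752) = 133 and π(4715) = 635, so π(4715)/π(752) ≈ 4.7744. The PNT-predicted ratio is (4715/ln(4715)) / (752/ln(752)) ≈ 4.9092. The two agree to within a few percent, as expected.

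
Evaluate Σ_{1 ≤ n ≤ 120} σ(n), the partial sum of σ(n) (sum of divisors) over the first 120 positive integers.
Σ_{n ≤ 120} σ(n) = 11973

Compute σ(n) for each 1 ≤ n ≤ 120: σ(1) = 1, σ(2) = 3, σ(3) = 4, σ(4) = 7, σ(5) = 6, σ(6) = 12, σ(7) = 8, σ(8) = 15, σ(9) = 13, σ(10) = 18, σ(11) = 12, σ(12) = 28, σ(13) = 14, σ(14) = 24, σ(15) = 24, σ(16) = 31, σ(17) = 18, σ(18) = 39, σ(19) = 20, σ(20) = 42, σ(21) = 32, σ(22) = 36, σ(23) = 24, σ(24) = 60, σ(25) = 31, σ(26) = 42, σ(27) = 40, σ(28) = 56, σ(29) = 30, σ(30) = 72, σ(31) = 32, σ(32) = 63, σ(33) = 48, σ(34) = 54, σ(35) = 48, σ(36) = 91, σ(37) = 38, σ(38) = 60, σ(39) = 56, σ(40) = 90, σ(41) = 42, σ(42) = 96, σ(43) = 44, σ(44) = 84, σ(45) = 78, σ(46) = 72, σ(47) = 48, σ(48) = 124, σ(49) = 57, σ(50) = 93, σ(51) = 72, σ(52) = 98, σ(53) = 54, σ(54) = 120, σ(55) = 72, σ(56) = 120, σ(57) = 80, σ(58) = 90, σ(59) = 60, σ(60) = 168, σ(61) = 62, σ(62) = 96, σ(63) = 104, σ(64) = 127, σ(65) = 84, σ(66) = 144, σ(67) = 68, σ(68) = 126, σ(69) = 96, σ(70) = 144, σ(71) = 72, σ(72) = 195, σ(73) = 74, σ(74) = 114, σ(75) = 124, σ(76) = 140, σ(77) = 96, σ(78) = 168, σ(79) = 80, σ(80) = 186, σ(81) = 121, σ(82) = 126, σ(83) = 84, σ(84) = 224, σ(85) = 108, σ(86) = 132, σ(87) = 120, σ(88) = 180, σ(89) = 90, σ(90) = 234, σ(91) = 112, σ(92) = 168, σ(93) = 128, σ(94) = 144, σ(95) = 120, σ(96) = 252, σ(97) = 98, σ(98) = 171, σ(99) = 156, σ(100) = 217, σ(101) = 102, σ(102) = 216, σ(103) = 104, σ(104) = 210, σ(105) = 192, σ(106) = 162, σ(107) = 108, σ(108) = 280, σ(109) = 110, σ(110) = 216, σ(111) = 152, σ(112) = 248, σ(113) = 114, σ(114) = 240, σ(115) = 144, σ(116) = 210, σ(117) = 182, σ(118) = 180, σ(119) = 144, σ(120) = 360. Summing all 120 values: 11973. (Average order: Σ_{n ≤ x} σ(n) ~ (π²/12) x². For x = 120, (π²/12)·120² ≈ 11843.53.)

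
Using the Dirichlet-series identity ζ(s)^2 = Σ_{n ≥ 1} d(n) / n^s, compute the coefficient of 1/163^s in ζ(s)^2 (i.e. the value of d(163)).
d(163) = 2

ζ(s)^2 = (Σ 1/m^s)(Σ 1/k^s). The coefficient of 1/n^s in the product is the number of ordered pairs (m, k) with mk = n, which equals d(n). For n = 163, divisors are [1, 163], so d(163) = 2.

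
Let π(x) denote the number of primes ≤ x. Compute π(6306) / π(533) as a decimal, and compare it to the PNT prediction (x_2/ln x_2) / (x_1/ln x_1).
π(6306)/π(533) = 820/99 ≈ 8.2828;  PNT prediction ≈ 8.4901.

π(533) = 99 and π(6306) = 820, so π(6306)/π(533) ≈ 8.2828. The PNT-predicted ratio is (6306/ln(6306)) / (533/ln(533)) ≈ 8.4901. The two agree to within a few percent, as expected.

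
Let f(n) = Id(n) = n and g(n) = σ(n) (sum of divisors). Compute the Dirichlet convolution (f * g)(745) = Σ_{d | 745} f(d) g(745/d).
(Id * σ)(745) = 3289

Divisors of 745: [1, 5, 149, 745]. For each d | 745:
  d = 1: Id(1) · σ(745/1) = 1 · 900 = 900
  d = 5: Id(5) · σ(745/5) = 5 · 150 = 750
  d = 149: Id(149) · σ(745/149) = 149 · 6 = 894
  d = 745: Id(745) · σ(745/745) = 745 · 1 = 745
Summing: (Id * σ)(745) = 900 + 750 + 894 + 745 = 3289.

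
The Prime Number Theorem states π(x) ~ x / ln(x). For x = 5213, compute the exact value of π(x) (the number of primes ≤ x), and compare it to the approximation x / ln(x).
π(5213) = 693;  x/ln(x) ≈ 609.07;  relative error ≈ 12.11%.

Directly count primes up to 5213: π(5213) = 693. The PNT approximation gives 5213/ln(5213) ≈ 5213/8.55891 ≈ 609.07. Relative error (π(x) − x/ln(x)) / π(x) ≈ 12.11%; the approximation is known to undercount slightly (Li(x) is a better estimate).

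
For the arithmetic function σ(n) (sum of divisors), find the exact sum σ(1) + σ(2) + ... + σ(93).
Σ_{n ≤ 93} σ(n) = 7141

Compute σ(n) for each 1 ≤ n ≤ 93: σ(1) = 1, σ(2) = 3, σ(3) = 4, σ(4) = 7, σ(5) = 6, σ(6) = 12, σ(7) = 8, σ(8) = 15, σ(9) = 13, σ(10) = 18, σ(11) = 12, σ(12) = 28, σ(13) = 14, σ(14) = 24, σ(15) = 24, σ(16) = 31, σ(17) = 18, σ(18) = 39, σ(19) = 20, σ(20) = 42, σ(21) = 32, σ(22) = 36, σ(23) = 24, σ(24) = 60, σ(25) = 31, σ(26) = 42, σ(27) = 40, σ(28) = 56, σ(29) = 30, σ(30) = 72, σ(31) = 32, σ(32) = 63, σ(33) = 48, σ(34) = 54, σ(35) = 48, σ(36) = 91, σ(37) = 38, σ(38) = 60, σ(39) = 56, σ(40) = 90, σ(41) = 42, σ(42) = 96, σ(43) = 44, σ(44) = 84, σ(45) = 78, σ(46) = 72, σ(47) = 48, σ(48) = 124, σ(49) = 57, σ(50) = 93, σ(51) = 72, σ(52) = 98, σ(53) = 54, σ(54) = 120, σ(55) = 72, σ(56) = 120, σ(57) = 80, σ(58) = 90, σ(59) = 60, σ(60) = 168, σ(61) = 62, σ(62) = 96, σ(63) = 104, σ(64) = 127, σ(65) = 84, σ(66) = 144, σ(67) = 68, σ(68) = 126, σ(69) = 96, σ(70) = 144, σ(71) = 72, σ(72) = 195, σ(73) = 74, σ(74) = 114, σ(75) = 124, σ(76) = 140, σ(77) = 96, σ(78) = 168, σ(79) = 80, σ(80) = 186, σ(81) = 121, σ(82) = 126, σ(83) = 84, σ(84) = 224, σ(85) = 108, σ(86) = 132, σ(87) = 120, σ(88) = 180, σ(89) = 90, σ(90) = 234, σ(91) = 112, σ(92) = 168, σ(93) = 128. Summing all 93 values: 7141. (Average order: Σ_{n ≤ x} σ(n) ~ (π²/12) x². For x = 93, (π²/12)·93² ≈ 7113.52.)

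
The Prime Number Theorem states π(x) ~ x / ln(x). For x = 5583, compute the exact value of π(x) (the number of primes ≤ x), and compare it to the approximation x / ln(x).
π(5583) = 737;  x/ln(x) ≈ 647.12;  relative error ≈ 12.20%.

Directly count primes up to 5583: π(5583) = 737. The PNT approximation gives 5583/ln(5583) ≈ 5583/8.62748 ≈ 647.12. Relative error (π(x) − x/ln(x)) / π(x) ≈ 12.20%; the approximation is known to undercount slightly (Li(x) is a better estimate).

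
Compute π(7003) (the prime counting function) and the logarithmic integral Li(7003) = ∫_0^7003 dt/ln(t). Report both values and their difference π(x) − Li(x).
π(7003) = 901;  Li(7003) ≈ 914.67;  π(x) − Li(x) ≈ -13.67.

Direct count of primes ≤ 7003 gives π(7003) = 901. Numerical evaluation of the logarithmic integral gives Li(7003) ≈ 914.67. The difference π(x) − Li(x) ≈ -13.67 is typically negative for small/moderate x (Li(x) overestimates), though Littlewood's theorem shows this sign changes infinitely often.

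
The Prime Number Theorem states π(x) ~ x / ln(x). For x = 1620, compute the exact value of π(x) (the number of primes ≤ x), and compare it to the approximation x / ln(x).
π(1620) = 256;  x/ln(x) ≈ 219.21;  relative error ≈ 14.37%.

Directly count primes up to 1620: π(1620) = 256. The PNT approximation gives 1620/ln(1620) ≈ 1620/7.39018 ≈ 219.21. Relative error (π(x) − x/ln(x)) / π(x) ≈ 14.37%; the approximation is known to undercount slightly (Li(x) is a better estimate).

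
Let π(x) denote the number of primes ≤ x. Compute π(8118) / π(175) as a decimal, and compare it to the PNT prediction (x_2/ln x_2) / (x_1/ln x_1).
π(8118)/π(175) = 1021/40 ≈ 25.5250;  PNT prediction ≈ 26.6153.

π(175) = 40 and π(8118) = 1021, so π(8118)/π(175) ≈ 25.5250. The PNT-predicted ratio is (8118/ln(8118)) / (175/ln(175)) ≈ 26.6153. The two agree to within a few percent, as expected.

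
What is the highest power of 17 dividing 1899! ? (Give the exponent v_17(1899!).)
v_17(1899!) = 117

Legendre's formula: v_p(n!) = Σ_{k ≥ 1} ⌊n / p^k⌋. For p = 17, n = 1899, the terms are:
  ⌊1899/17^1⌋ = ⌊1899/17⌋ = 111
  ⌊1899/17^2⌋ = ⌊1899/289⌋ = 6
(the next term ⌊1899/17^3⌋ = 0, terminating the sum). Summing: v_17(1899!) = 111 + 6 = 117.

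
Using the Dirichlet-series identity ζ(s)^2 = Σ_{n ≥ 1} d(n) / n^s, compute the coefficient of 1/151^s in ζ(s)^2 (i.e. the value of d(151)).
d(151) = 2

ζ(s)^2 = (Σ 1/m^s)(Σ 1/k^s). The coefficient of 1/n^s in the product is the number of ordered pairs (m, k) with mk = n, which equals d(n). For n = 151, divisors are [1, 151], so d(151) = 2.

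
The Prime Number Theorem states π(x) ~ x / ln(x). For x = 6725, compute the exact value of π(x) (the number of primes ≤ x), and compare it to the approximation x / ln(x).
π(6725) = 867;  x/ln(x) ≈ 763.03;  relative error ≈ 11.99%.

Directly count primes up to 6725: π(6725) = 867. The PNT approximation gives 6725/ln(6725) ≈ 6725/8.81359 ≈ 763.03. Relative error (π(x) − x/ln(x)) / π(x) ≈ 11.99%; the approximation is known to undercount slightly (Li(x) is a better estimate).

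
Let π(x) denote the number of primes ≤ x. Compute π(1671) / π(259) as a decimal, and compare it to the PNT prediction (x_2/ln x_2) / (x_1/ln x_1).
π(1671)/π(259) = 263/55 ≈ 4.7818;  PNT prediction ≈ 4.8309.

π(259) = 55 and π(1671) = 263, so π(1671)/π(259) ≈ 4.7818. The PNT-predicted ratio is (1671/ln(1671)) / (259/ln(259)) ≈ 4.8309. The two agree to within a few percent, as expected.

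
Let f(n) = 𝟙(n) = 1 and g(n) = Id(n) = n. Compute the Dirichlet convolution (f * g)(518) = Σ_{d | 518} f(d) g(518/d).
(𝟙 * Id)(518) = 912

Divisors of 518: [1, 2, 7, 14, 37, 74, 259, 518]. For each d | 518:
  d = 1: 𝟙(1) · Id(518/1) = 1 · 518 = 518
  d = 2: 𝟙(2) · Id(518/2) = 1 · 259 = 259
  d = 7: 𝟙(7) · Id(518/7) = 1 · 74 = 74
  d = 14: 𝟙(14) · Id(518/14) = 1 · 37 = 37
  d = 37: 𝟙(37) · Id(518/37) = 1 · 14 = 14
  d = 74: 𝟙(74) · Id(518/74) = 1 · 7 = 7
  d = 259: 𝟙(259) · Id(518/259) = 1 · 2 = 2
  d = 518: 𝟙(518) · Id(518/518) = 1 · 1 = 1
Summing: (𝟙 * Id)(518) = 518 + 259 + 74 + 37 + 14 + 7 + 2 + 1 = 912.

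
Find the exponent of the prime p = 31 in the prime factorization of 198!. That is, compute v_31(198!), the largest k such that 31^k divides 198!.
v_31(198!) = 6

Legendre's formula: v_p(n!) = Σ_{k ≥ 1} ⌊n / p^k⌋. For p = 31, n = 198, the terms are:
  ⌊198/31^1⌋ = ⌊198/31⌋ = 6
(the next term ⌊198/31^2⌋ = 0, terminating the sum). Summing: v_31(198!) = 6 = 6.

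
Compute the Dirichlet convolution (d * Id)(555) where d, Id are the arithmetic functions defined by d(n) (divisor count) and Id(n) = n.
(d * Id)(555) = 1365

Divisors of 555: [1, 3, 5, 15, 37, 111, 185, 555]. For each d | 555:
  d = 1: d(1) · Id(555/1) = 1 · 555 = 555
  d = 3: d(3) · Id(555/3) = 2 · 185 = 370
  d = 5: d(5) · Id(555/5) = 2 · 111 = 222
  d = 15: d(15) · Id(555/15) = 4 · 37 = 148
  d = 37: d(37) · Id(555/37) = 2 · 15 = 30
  d = 111: d(111) · Id(555/111) = 4 · 5 = 20
  d = 185: d(185) · Id(555/185) = 4 · 3 = 12
  d = 555: d(555) · Id(555/555) = 8 · 1 = 8
Summing: (d * Id)(555) = 555 + 370 + 222 + 148 + 30 + 20 + 12 + 8 = 1365.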